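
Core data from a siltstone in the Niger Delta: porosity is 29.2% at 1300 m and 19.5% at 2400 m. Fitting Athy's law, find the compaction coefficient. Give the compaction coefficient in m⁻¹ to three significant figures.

0.000367 m⁻¹

Working in km (1 km = 1000 m; β in km⁻¹ = β in m⁻¹ × 1000):
Athy: n(Z) = n₀ e^(−βZ) ⇒ n₁/n₂ = e^{β(Z₂−Z₁)} ⇒ β = ln(n₁/n₂)/(Z₂−Z₁)
β = ln(0.292/0.195) / (2.4 − 1.3) = ln(1.497) / 1.1 = 0.4038 / 1.1 = 0.367 km⁻¹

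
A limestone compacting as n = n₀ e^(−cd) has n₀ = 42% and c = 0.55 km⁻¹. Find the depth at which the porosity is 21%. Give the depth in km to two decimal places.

1.26 km

Invert Athy's law: d = ln(n₀/n) / c
d = ln(0.42/0.21) / 0.55 = ln(2) / 0.55 = 0.6931 / 0.55 = 1.260 km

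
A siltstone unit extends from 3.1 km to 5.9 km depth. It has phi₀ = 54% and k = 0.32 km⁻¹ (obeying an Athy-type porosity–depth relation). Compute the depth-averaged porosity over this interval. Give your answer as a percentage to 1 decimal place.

13.2%

⟨phi⟩ = (1/(z₂−z₁)) ∫ phi₀ e^(−kz) dz = phi₀·(e^(−k·z₁) − e^(−k·z₂)) / (k·(z₂−z₁))
e^(−0.32×3.1) = 0.3708; e^(−0.32×5.9) = 0.1514
⟨phi⟩ = 0.54 × (0.3708 − 0.1514) / (0.32 × 2.8) = 0.54 × 0.2449 = 0.1323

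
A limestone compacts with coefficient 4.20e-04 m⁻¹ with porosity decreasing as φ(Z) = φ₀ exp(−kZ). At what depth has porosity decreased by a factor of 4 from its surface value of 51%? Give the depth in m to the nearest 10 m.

3300 m

Working in km (1 km = 1000 m; k in km⁻¹ = k in m⁻¹ × 1000):
φ/φ₀ = 1/4 ⇒ exp(−k·Z) = 1/4 ⇒ Z = ln(4) / k
Z = 1.3863 / 0.42 = 3.301 km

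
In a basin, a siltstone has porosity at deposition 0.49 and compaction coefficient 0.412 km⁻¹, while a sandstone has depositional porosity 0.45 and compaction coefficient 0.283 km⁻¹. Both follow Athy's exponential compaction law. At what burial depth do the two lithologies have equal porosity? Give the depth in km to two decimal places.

Set n₀ₐ e^(−kₐz) = n₀ᵦ e^(−kᵦz) ⇒ ln(n₀ₐ/n₀ᵦ) = (kₐ − kᵦ)·z
z = ln(0.49/0.45) / (0.412 − 0.283) = 0.0852 / 0.129 = 0.660 km

0.66 km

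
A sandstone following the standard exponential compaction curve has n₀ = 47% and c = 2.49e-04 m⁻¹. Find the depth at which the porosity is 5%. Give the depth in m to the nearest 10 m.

Working in km (1 km = 1000 m; c in km⁻¹ = c in m⁻¹ × 1000):
Invert Athy's law: d = ln(n₀/n) / c
d = ln(0.47/0.05) / 0.249 = ln(9.4) / 0.249 = 2.2407 / 0.249 = 8.999 km

9000 m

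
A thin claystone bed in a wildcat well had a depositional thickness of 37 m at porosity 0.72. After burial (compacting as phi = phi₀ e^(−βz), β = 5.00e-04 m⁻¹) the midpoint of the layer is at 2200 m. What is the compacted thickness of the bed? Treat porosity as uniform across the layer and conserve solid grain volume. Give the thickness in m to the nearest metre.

Working in km (1 km = 1000 m; β in km⁻¹ = β in m⁻¹ × 1000):
Porosity at 2.2 km: phi = 0.72·exp(−0.5×2.2) = 0.2397
Solid-volume conservation: h(1−phi) = h₀(1−phi₀) ⇒ h = h₀·(1−phi₀)/(1−phi)
h = 0.037 × (1 − 0.72)/(1 − 0.2397) = 0.037 × 0.3683 = 0.0136 km

14 m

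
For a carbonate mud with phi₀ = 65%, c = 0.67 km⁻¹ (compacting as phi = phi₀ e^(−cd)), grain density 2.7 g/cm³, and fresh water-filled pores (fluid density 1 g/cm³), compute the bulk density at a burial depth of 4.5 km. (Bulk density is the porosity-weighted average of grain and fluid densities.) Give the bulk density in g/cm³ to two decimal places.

Porosity at depth: phi = 0.65·exp(−0.67×4.5) = 0.65×0.0490 = 0.0319
Bulk density: ρ_b = (1−phi)ρ_g + phi·ρ_f = 0.9681×2.7 + 0.0319×1
       = 2.614 + 0.032 = 2.646 g/cm³

2.65 g/cm³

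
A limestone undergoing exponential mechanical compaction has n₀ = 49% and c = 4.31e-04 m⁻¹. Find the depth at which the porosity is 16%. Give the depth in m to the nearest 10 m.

Working in km (1 km = 1000 m; c in km⁻¹ = c in m⁻¹ × 1000):
Invert Athy's law: Z = ln(n₀/n) / c
Z = ln(0.49/0.16) / 0.431 = ln(3.062) / 0.431 = 1.1192 / 0.431 = 2.597 km

2600 m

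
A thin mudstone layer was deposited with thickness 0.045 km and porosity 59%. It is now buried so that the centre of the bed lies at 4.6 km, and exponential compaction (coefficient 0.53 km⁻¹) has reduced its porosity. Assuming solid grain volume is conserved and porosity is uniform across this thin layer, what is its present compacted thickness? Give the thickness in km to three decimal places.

0.019 km

Porosity at 4.6 km: phi = 0.59·exp(−0.53×4.6) = 0.0515
Solid-volume conservation: h(1−phi) = h₀(1−phi₀) ⇒ h = h₀·(1−phi₀)/(1−phi)
h = 0.045 × (1 − 0.59)/(1 − 0.0515) = 0.045 × 0.4323 = 0.0195 km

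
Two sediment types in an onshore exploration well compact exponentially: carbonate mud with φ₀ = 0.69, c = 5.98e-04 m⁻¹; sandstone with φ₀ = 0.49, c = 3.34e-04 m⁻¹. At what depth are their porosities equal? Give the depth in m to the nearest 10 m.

1300 m

Working in km (1 km = 1000 m; c in km⁻¹ = c in m⁻¹ × 1000):
Set φ₀ₐ e^(−cₐd) = φ₀ᵦ e^(−cᵦd) ⇒ ln(φ₀ₐ/φ₀ᵦ) = (cₐ − cᵦ)·d
d = ln(0.69/0.49) / (0.598 − 0.334) = 0.3423 / 0.264 = 1.297 km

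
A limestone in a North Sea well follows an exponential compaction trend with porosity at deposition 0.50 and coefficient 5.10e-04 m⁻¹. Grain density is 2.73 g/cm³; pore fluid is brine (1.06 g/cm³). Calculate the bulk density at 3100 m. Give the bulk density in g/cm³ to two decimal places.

Working in km (1 km = 1000 m; c in km⁻¹ = c in m⁻¹ × 1000):
Porosity at depth: phi = 0.5·exp(−0.51×3.1) = 0.5×0.2058 = 0.1029
Bulk density: ρ_b = (1−phi)ρ_g + phi·ρ_f = 0.8971×2.73 + 0.1029×1.06
       = 2.449 + 0.109 = 2.558 g/cm³

2.56 g/cm³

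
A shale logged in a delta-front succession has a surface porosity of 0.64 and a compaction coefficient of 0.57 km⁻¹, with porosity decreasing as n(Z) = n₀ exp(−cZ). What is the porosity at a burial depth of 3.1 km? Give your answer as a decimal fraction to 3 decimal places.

n = n₀·exp(−c·Z) = 0.64 × exp(−0.57 × 3.1) = 0.64 × exp(−1.767)
  = 0.64 × 0.1708 = 0.1093

0.109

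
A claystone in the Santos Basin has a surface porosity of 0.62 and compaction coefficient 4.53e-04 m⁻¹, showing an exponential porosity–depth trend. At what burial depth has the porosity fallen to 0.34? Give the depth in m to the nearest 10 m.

Working in km (1 km = 1000 m; k in km⁻¹ = k in m⁻¹ × 1000):
Invert Athy's law: z = ln(phi₀/phi) / k
z = ln(0.62/0.34) / 0.453 = ln(1.824) / 0.453 = 0.6008 / 0.453 = 1.326 km

1330 m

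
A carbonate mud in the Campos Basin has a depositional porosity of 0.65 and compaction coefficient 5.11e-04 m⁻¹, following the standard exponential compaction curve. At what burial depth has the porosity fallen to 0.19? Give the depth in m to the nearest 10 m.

2410 m

Working in km (1 km = 1000 m; β in km⁻¹ = β in m⁻¹ × 1000):
Invert Athy's law: z = ln(phi₀/phi) / β
z = ln(0.65/0.19) / 0.511 = ln(3.421) / 0.511 = 1.2299 / 0.511 = 2.407 km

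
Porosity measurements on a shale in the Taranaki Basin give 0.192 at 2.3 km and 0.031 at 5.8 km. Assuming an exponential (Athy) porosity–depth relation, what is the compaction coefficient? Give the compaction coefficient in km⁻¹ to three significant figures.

Athy: φ(z) = φ₀ e^(−βz) ⇒ φ₁/φ₂ = e^{β(z₂−z₁)} ⇒ β = ln(φ₁/φ₂)/(z₂−z₁)
β = ln(0.192/0.031) / (5.8 − 2.3) = ln(6.194) / 3.5 = 1.8235 / 3.5 = 0.521 km⁻¹

0.521 km⁻¹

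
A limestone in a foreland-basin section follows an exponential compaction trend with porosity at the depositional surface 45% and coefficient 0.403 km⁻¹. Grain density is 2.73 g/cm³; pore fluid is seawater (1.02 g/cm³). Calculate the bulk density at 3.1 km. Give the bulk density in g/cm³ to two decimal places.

Porosity at depth: φ = 0.45·exp(−0.403×3.1) = 0.45×0.2867 = 0.1290
Bulk density: ρ_b = (1−φ)ρ_g + φ·ρ_f = 0.8710×2.73 + 0.1290×1.02
       = 2.378 + 0.132 = 2.509 g/cm³

2.51 g/cm³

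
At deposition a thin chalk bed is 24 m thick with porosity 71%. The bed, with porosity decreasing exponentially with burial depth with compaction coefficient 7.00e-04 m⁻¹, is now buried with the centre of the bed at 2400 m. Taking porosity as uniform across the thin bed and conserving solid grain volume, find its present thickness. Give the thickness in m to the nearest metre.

8 m

Working in km (1 km = 1000 m; β in km⁻¹ = β in m⁻¹ × 1000):
Porosity at 2.4 km: φ = 0.71·exp(−0.7×2.4) = 0.1323
Solid-volume conservation: h(1−φ) = h₀(1−φ₀) ⇒ h = h₀·(1−φ₀)/(1−φ)
h = 0.024 × (1 − 0.71)/(1 − 0.1323) = 0.024 × 0.3342 = 0.0080 km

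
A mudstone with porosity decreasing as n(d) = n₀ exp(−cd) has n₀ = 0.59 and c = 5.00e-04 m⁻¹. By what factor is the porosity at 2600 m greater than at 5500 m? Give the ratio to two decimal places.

Working in km (1 km = 1000 m; c in km⁻¹ = c in m⁻¹ × 1000):
n(d₁)/n(d₂) = e^(−c·d₁)/e^(−c·d₂) = e^{c(d₂−d₁)}
= exp(0.5 × 2.9) = exp(1.45) = 4.2631

4.26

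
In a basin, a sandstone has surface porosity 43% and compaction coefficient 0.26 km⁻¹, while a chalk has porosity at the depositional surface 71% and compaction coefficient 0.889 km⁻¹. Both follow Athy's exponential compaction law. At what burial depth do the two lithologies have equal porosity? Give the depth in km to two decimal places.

Set n₀ₐ e^(−βₐZ) = n₀ᵦ e^(−βᵦZ) ⇒ ln(n₀ₐ/n₀ᵦ) = (βₐ − βᵦ)·Z
Z = ln(0.43/0.71) / (0.26 − 0.889) = -0.5015 / -0.629 = 0.797 km

0.80 km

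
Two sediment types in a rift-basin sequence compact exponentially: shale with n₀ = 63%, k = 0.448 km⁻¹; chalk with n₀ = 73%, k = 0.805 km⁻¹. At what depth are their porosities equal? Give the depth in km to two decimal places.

0.41 km

Set n₀ₐ e^(−kₐd) = n₀ᵦ e^(−kᵦd) ⇒ ln(n₀ₐ/n₀ᵦ) = (kₐ − kᵦ)·d
d = ln(0.63/0.73) / (0.448 − 0.805) = -0.1473 / -0.357 = 0.413 km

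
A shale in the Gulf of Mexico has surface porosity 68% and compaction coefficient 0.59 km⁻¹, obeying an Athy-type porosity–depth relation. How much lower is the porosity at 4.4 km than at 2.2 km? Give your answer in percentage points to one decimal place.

n(2.2) = 0.68·e^(−0.59×2.2) = 0.1857
n(4.4) = 0.68·e^(−0.59×4.4) = 0.0507
Δn = 0.1857 − 0.0507 = 0.1350

13.5 percentage points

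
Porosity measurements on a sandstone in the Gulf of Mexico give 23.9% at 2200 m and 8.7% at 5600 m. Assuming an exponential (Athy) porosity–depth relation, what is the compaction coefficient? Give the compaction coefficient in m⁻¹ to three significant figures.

Working in km (1 km = 1000 m; c in km⁻¹ = c in m⁻¹ × 1000):
Athy: φ(d) = φ₀ e^(−cd) ⇒ φ₁/φ₂ = e^{c(d₂−d₁)} ⇒ c = ln(φ₁/φ₂)/(d₂−d₁)
c = ln(0.239/0.087) / (5.6 − 2.2) = ln(2.747) / 3.4 = 1.0106 / 3.4 = 0.2972 km⁻¹

0.000297 m⁻¹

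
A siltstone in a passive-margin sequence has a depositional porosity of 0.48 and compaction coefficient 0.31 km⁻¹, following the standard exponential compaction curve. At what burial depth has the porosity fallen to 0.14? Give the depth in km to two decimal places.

3.97 km

Invert Athy's law: z = ln(n₀/n) / β
z = ln(0.48/0.14) / 0.31 = ln(3.429) / 0.31 = 1.2321 / 0.31 = 3.975 km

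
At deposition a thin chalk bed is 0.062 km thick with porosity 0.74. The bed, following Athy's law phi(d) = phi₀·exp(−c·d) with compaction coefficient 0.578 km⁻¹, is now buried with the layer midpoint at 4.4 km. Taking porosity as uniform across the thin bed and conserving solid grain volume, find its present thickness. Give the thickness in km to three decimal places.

Porosity at 4.4 km: phi = 0.74·exp(−0.578×4.4) = 0.0582
Solid-volume conservation: h(1−phi) = h₀(1−phi₀) ⇒ h = h₀·(1−phi₀)/(1−phi)
h = 0.062 × (1 − 0.74)/(1 − 0.0582) = 0.062 × 0.2761 = 0.0171 km

0.017 km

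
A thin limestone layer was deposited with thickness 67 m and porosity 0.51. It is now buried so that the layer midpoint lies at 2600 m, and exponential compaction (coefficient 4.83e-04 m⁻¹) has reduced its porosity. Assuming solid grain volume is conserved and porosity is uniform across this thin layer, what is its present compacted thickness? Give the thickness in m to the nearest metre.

38 m

Working in km (1 km = 1000 m; c in km⁻¹ = c in m⁻¹ × 1000):
Porosity at 2.6 km: n = 0.51·exp(−0.483×2.6) = 0.1453
Solid-volume conservation: h(1−n) = h₀(1−n₀) ⇒ h = h₀·(1−n₀)/(1−n)
h = 0.067 × (1 − 0.51)/(1 − 0.1453) = 0.067 × 0.5733 = 0.0384 km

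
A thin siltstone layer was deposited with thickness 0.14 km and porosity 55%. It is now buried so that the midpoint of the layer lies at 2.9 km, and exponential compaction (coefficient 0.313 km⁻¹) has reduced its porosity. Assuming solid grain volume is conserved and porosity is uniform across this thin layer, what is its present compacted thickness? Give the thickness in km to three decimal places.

0.081 km

Porosity at 2.9 km: φ = 0.55·exp(−0.313×2.9) = 0.2219
Solid-volume conservation: h(1−φ) = h₀(1−φ₀) ⇒ h = h₀·(1−φ₀)/(1−φ)
h = 0.14 × (1 − 0.55)/(1 − 0.2219) = 0.14 × 0.5783 = 0.0810 km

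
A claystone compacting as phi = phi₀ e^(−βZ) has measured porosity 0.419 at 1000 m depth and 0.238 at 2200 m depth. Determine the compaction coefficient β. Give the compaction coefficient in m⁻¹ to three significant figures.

0.000471 m⁻¹

Working in km (1 km = 1000 m; β in km⁻¹ = β in m⁻¹ × 1000):
Athy: phi(Z) = phi₀ e^(−βZ) ⇒ phi₁/phi₂ = e^{β(Z₂−Z₁)} ⇒ β = ln(phi₁/phi₂)/(Z₂−Z₁)
β = ln(0.419/0.238) / (2.2 − 1) = ln(1.761) / 1.2 = 0.5656 / 1.2 = 0.4713 km⁻¹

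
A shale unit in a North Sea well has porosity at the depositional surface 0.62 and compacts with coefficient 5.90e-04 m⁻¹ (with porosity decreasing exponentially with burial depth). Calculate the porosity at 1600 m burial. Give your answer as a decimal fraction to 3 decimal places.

0.241

Working in km (1 km = 1000 m; k in km⁻¹ = k in m⁻¹ × 1000):
phi = phi₀·exp(−k·Z) = 0.62 × exp(−0.59 × 1.6) = 0.62 × exp(−0.944)
  = 0.62 × 0.3891 = 0.2412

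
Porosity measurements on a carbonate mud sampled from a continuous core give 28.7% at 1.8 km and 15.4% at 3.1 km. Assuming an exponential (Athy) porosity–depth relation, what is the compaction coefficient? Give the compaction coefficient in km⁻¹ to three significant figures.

0.479 km⁻¹

Athy: phi(d) = phi₀ e^(−βd) ⇒ phi₁/phi₂ = e^{β(d₂−d₁)} ⇒ β = ln(phi₁/phi₂)/(d₂−d₁)
β = ln(0.287/0.154) / (3.1 − 1.8) = ln(1.864) / 1.3 = 0.6225 / 1.3 = 0.4789 km⁻¹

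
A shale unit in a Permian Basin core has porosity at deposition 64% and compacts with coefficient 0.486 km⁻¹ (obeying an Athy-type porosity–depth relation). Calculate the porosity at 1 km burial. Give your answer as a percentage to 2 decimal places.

phi = phi₀·exp(−k·d) = 0.64 × exp(−0.486 × 1) = 0.64 × exp(−0.486)
  = 0.64 × 0.6151 = 0.3937

39.37%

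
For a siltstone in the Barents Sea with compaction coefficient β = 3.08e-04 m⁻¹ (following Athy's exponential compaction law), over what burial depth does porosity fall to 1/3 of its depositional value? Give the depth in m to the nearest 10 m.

Working in km (1 km = 1000 m; β in km⁻¹ = β in m⁻¹ × 1000):
n/n₀ = 1/3 ⇒ exp(−β·z) = 1/3 ⇒ z = ln(3) / β
z = 1.0986 / 0.308 = 3.567 km

3570 m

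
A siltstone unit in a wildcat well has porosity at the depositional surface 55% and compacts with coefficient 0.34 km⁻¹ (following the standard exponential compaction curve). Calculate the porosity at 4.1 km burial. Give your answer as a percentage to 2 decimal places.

n = n₀·exp(−c·d) = 0.55 × exp(−0.34 × 4.1) = 0.55 × exp(−1.394)
  = 0.55 × 0.2481 = 0.1364

13.64%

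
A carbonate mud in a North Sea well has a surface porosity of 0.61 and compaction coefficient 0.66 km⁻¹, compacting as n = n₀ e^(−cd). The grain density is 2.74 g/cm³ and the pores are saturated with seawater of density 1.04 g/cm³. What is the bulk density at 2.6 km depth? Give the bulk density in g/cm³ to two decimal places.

2.55 g/cm³

Porosity at depth: n = 0.61·exp(−0.66×2.6) = 0.61×0.1798 = 0.1097
Bulk density: ρ_b = (1−n)ρ_g + n·ρ_f = 0.8903×2.74 + 0.1097×1.04
       = 2.440 + 0.114 = 2.554 g/cm³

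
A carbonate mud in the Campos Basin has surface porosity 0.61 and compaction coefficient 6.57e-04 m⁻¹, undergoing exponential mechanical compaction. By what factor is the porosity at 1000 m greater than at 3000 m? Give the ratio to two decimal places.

Working in km (1 km = 1000 m; c in km⁻¹ = c in m⁻¹ × 1000):
φ(d₁)/φ(d₂) = e^(−c·d₁)/e^(−c·d₂) = e^{c(d₂−d₁)}
= exp(0.657 × 2) = exp(1.314) = 3.7210

3.72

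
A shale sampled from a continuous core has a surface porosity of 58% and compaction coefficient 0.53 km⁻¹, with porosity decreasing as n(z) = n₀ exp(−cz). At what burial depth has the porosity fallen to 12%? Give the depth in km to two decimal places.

Invert Athy's law: z = ln(n₀/n) / c
z = ln(0.58/0.12) / 0.53 = ln(4.833) / 0.53 = 1.5755 / 0.53 = 2.973 km

2.97 km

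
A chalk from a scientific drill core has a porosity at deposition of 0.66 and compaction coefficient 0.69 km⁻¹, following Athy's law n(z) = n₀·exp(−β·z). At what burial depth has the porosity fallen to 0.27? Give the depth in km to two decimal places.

Invert Athy's law: z = ln(n₀/n) / β
z = ln(0.66/0.27) / 0.69 = ln(2.444) / 0.69 = 0.8938 / 0.69 = 1.295 km

1.30 km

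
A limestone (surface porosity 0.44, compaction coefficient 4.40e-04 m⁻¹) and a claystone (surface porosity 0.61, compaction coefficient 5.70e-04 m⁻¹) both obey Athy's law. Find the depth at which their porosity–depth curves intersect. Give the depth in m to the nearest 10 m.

2510 m

Working in km (1 km = 1000 m; β in km⁻¹ = β in m⁻¹ × 1000):
Set φ₀ₐ e^(−βₐZ) = φ₀ᵦ e^(−βᵦZ) ⇒ ln(φ₀ₐ/φ₀ᵦ) = (βₐ − βᵦ)·Z
Z = ln(0.44/0.61) / (0.44 − 0.57) = -0.3267 / -0.13 = 2.513 km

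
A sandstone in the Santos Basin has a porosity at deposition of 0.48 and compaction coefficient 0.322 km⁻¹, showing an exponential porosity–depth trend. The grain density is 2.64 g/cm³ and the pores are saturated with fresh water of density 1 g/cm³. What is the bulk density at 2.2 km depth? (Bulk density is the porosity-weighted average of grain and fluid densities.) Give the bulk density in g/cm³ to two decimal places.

Porosity at depth: n = 0.48·exp(−0.322×2.2) = 0.48×0.4924 = 0.2364
Bulk density: ρ_b = (1−n)ρ_g + n·ρ_f = 0.7636×2.64 + 0.2364×1
       = 2.016 + 0.236 = 2.252 g/cm³

2.25 g/cm³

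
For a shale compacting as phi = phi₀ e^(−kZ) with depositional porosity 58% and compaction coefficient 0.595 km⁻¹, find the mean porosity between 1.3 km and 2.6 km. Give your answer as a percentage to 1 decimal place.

18.6%

⟨phi⟩ = (1/(Z₂−Z₁)) ∫ phi₀ e^(−kZ) dZ = phi₀·(e^(−k·Z₁) − e^(−k·Z₂)) / (k·(Z₂−Z₁))
e^(−0.595×1.3) = 0.4614; e^(−0.595×2.6) = 0.2129
⟨phi⟩ = 0.58 × (0.4614 − 0.2129) / (0.595 × 1.3) = 0.58 × 0.3213 = 0.1863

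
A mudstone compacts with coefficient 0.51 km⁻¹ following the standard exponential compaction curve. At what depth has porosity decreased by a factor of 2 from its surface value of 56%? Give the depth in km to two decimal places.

φ/φ₀ = 1/2 ⇒ exp(−β·z) = 1/2 ⇒ z = ln(2) / β
z = 0.6931 / 0.51 = 1.359 km

1.36 km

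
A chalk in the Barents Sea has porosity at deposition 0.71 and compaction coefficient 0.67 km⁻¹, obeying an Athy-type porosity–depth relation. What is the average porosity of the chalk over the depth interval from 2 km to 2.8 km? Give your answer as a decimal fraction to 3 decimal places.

0.144

⟨φ⟩ = (1/(z₂−z₁)) ∫ φ₀ e^(−βz) dz = φ₀·(e^(−β·z₁) − e^(−β·z₂)) / (β·(z₂−z₁))
e^(−0.67×2) = 0.2618; e^(−0.67×2.8) = 0.1532
⟨φ⟩ = 0.71 × (0.2618 − 0.1532) / (0.67 × 0.8) = 0.71 × 0.2027 = 0.1439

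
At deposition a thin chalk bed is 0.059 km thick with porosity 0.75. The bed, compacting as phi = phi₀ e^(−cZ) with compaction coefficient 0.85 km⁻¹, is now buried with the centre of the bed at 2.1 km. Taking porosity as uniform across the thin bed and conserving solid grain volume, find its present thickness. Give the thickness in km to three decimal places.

0.017 km

Porosity at 2.1 km: phi = 0.75·exp(−0.85×2.1) = 0.1258
Solid-volume conservation: h(1−phi) = h₀(1−phi₀) ⇒ h = h₀·(1−phi₀)/(1−phi)
h = 0.059 × (1 − 0.75)/(1 − 0.1258) = 0.059 × 0.2860 = 0.0169 km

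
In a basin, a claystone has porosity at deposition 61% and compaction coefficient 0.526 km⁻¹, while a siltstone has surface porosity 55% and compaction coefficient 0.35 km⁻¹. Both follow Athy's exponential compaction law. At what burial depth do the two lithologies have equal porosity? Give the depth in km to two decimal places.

0.59 km

Set n₀ₐ e^(−kₐz) = n₀ᵦ e^(−kᵦz) ⇒ ln(n₀ₐ/n₀ᵦ) = (kₐ − kᵦ)·z
z = ln(0.61/0.55) / (0.526 − 0.35) = 0.1035 / 0.176 = 0.588 km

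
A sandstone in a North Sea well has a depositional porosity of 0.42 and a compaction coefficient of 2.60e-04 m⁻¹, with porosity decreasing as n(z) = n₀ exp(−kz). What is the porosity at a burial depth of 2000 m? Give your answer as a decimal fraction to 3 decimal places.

0.250

Working in km (1 km = 1000 m; k in km⁻¹ = k in m⁻¹ × 1000):
n = n₀·exp(−k·z) = 0.42 × exp(−0.26 × 2) = 0.42 × exp(−0.52)
  = 0.42 × 0.5945 = 0.2497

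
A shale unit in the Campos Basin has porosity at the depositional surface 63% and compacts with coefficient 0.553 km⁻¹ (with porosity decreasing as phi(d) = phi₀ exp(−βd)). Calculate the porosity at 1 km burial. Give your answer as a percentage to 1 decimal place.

36.2%

phi = phi₀·exp(−β·d) = 0.63 × exp(−0.553 × 1) = 0.63 × exp(−0.553)
  = 0.63 × 0.5752 = 0.3624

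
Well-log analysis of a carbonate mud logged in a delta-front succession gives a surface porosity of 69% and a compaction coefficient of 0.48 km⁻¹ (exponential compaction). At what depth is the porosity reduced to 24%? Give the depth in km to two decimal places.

Invert Athy's law: d = ln(phi₀/phi) / β
d = ln(0.69/0.24) / 0.48 = ln(2.875) / 0.48 = 1.0561 / 0.48 = 2.200 km

2.20 km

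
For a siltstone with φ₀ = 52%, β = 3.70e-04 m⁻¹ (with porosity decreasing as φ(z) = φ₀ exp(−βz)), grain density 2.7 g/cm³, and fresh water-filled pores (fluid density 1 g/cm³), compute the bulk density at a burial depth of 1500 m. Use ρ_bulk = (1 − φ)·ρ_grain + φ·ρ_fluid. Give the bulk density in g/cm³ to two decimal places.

2.19 g/cm³

Working in km (1 km = 1000 m; β in km⁻¹ = β in m⁻¹ × 1000):
Porosity at depth: φ = 0.52·exp(−0.37×1.5) = 0.52×0.5741 = 0.2985
Bulk density: ρ_b = (1−φ)ρ_g + φ·ρ_f = 0.7015×2.7 + 0.2985×1
       = 1.894 + 0.299 = 2.193 g/cm³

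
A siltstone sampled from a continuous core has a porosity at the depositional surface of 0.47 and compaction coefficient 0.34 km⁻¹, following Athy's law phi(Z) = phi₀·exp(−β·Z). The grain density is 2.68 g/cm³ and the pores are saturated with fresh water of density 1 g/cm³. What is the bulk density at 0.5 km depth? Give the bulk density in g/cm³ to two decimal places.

Porosity at depth: phi = 0.47·exp(−0.34×0.5) = 0.47×0.8437 = 0.3965
Bulk density: ρ_b = (1−phi)ρ_g + phi·ρ_f = 0.6035×2.68 + 0.3965×1
       = 1.617 + 0.397 = 2.014 g/cm³

2.01 g/cm³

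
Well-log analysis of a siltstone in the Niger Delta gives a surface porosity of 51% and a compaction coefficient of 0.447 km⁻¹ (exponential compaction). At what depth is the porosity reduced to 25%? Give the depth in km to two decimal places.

1.59 km

Invert Athy's law: d = ln(phi₀/phi) / c
d = ln(0.51/0.25) / 0.447 = ln(2.04) / 0.447 = 0.7129 / 0.447 = 1.595 km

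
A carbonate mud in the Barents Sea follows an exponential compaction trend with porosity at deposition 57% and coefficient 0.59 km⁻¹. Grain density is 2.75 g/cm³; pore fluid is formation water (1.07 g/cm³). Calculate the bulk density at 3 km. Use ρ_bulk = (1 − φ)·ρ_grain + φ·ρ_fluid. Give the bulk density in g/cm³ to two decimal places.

2.59 g/cm³

Porosity at depth: φ = 0.57·exp(−0.59×3) = 0.57×0.1703 = 0.0971
Bulk density: ρ_b = (1−φ)ρ_g + φ·ρ_f = 0.9029×2.75 + 0.0971×1.07
       = 2.483 + 0.104 = 2.587 g/cm³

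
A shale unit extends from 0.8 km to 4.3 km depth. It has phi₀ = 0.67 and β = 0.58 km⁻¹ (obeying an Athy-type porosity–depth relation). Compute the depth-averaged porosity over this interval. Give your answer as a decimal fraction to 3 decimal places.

0.180

⟨phi⟩ = (1/(d₂−d₁)) ∫ phi₀ e^(−βd) dd = phi₀·(e^(−β·d₁) − e^(−β·d₂)) / (β·(d₂−d₁))
e^(−0.58×0.8) = 0.6288; e^(−0.58×4.3) = 0.0826
⟨phi⟩ = 0.67 × (0.6288 − 0.0826) / (0.58 × 3.5) = 0.67 × 0.2691 = 0.1803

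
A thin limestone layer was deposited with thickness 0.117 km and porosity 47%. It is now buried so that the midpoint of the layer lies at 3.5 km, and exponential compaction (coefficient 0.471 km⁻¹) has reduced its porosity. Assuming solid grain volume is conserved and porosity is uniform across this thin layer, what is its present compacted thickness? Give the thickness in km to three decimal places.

Porosity at 3.5 km: φ = 0.47·exp(−0.471×3.5) = 0.0904
Solid-volume conservation: h(1−φ) = h₀(1−φ₀) ⇒ h = h₀·(1−φ₀)/(1−φ)
h = 0.117 × (1 − 0.47)/(1 − 0.0904) = 0.117 × 0.5827 = 0.0682 km

0.068 km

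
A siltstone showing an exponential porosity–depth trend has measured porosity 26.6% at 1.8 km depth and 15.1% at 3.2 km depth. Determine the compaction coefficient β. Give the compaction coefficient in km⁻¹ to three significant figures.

0.404 km⁻¹

Athy: φ(Z) = φ₀ e^(−βZ) ⇒ φ₁/φ₂ = e^{β(Z₂−Z₁)} ⇒ β = ln(φ₁/φ₂)/(Z₂−Z₁)
β = ln(0.266/0.151) / (3.2 − 1.8) = ln(1.762) / 1.4 = 0.5662 / 1.4 = 0.4044 km⁻¹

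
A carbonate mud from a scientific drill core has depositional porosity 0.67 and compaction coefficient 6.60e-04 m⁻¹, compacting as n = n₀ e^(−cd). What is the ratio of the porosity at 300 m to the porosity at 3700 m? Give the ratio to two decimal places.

Working in km (1 km = 1000 m; c in km⁻¹ = c in m⁻¹ × 1000):
n(d₁)/n(d₂) = e^(−c·d₁)/e^(−c·d₂) = e^{c(d₂−d₁)}
= exp(0.66 × 3.4) = exp(2.244) = 9.4310

9.43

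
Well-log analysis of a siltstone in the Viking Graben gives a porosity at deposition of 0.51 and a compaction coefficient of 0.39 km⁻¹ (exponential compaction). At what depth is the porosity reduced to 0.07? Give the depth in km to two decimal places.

5.09 km

Invert Athy's law: d = ln(n₀/n) / β
d = ln(0.51/0.07) / 0.39 = ln(7.286) / 0.39 = 1.9859 / 0.39 = 5.092 km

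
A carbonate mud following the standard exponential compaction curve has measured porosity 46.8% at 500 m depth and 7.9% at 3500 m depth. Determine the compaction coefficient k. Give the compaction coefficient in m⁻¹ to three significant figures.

Working in km (1 km = 1000 m; k in km⁻¹ = k in m⁻¹ × 1000):
Athy: φ(z) = φ₀ e^(−kz) ⇒ φ₁/φ₂ = e^{k(z₂−z₁)} ⇒ k = ln(φ₁/φ₂)/(z₂−z₁)
k = ln(0.468/0.079) / (3.5 − 0.5) = ln(5.924) / 3 = 1.7790 / 3 = 0.593 km⁻¹

0.000593 m⁻¹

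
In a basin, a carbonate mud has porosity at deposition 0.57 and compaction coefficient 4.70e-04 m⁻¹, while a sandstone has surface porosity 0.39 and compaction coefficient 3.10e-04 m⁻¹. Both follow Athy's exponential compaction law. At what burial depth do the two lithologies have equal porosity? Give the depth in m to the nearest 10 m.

Working in km (1 km = 1000 m; c in km⁻¹ = c in m⁻¹ × 1000):
Set φ₀ₐ e^(−cₐd) = φ₀ᵦ e^(−cᵦd) ⇒ ln(φ₀ₐ/φ₀ᵦ) = (cₐ − cᵦ)·d
d = ln(0.57/0.39) / (0.47 − 0.31) = 0.3795 / 0.16 = 2.372 km

2370 m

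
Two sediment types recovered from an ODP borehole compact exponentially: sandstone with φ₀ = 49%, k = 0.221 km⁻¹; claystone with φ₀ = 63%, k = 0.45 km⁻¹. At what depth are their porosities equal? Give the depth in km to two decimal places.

1.10 km

Set φ₀ₐ e^(−kₐZ) = φ₀ᵦ e^(−kᵦZ) ⇒ ln(φ₀ₐ/φ₀ᵦ) = (kₐ − kᵦ)·Z
Z = ln(0.49/0.63) / (0.221 − 0.45) = -0.2513 / -0.229 = 1.097 km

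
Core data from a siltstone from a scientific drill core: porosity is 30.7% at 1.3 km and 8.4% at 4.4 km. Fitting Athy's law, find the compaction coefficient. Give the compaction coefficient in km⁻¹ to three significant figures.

0.418 km⁻¹

Athy: n(Z) = n₀ e^(−cZ) ⇒ n₁/n₂ = e^{c(Z₂−Z₁)} ⇒ c = ln(n₁/n₂)/(Z₂−Z₁)
c = ln(0.307/0.084) / (4.4 − 1.3) = ln(3.655) / 3.1 = 1.2960 / 3.1 = 0.4181 km⁻¹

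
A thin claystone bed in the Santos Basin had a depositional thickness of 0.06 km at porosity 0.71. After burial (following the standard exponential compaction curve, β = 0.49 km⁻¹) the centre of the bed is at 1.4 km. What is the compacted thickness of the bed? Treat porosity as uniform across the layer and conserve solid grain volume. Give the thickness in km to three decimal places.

Porosity at 1.4 km: φ = 0.71·exp(−0.49×1.4) = 0.3575
Solid-volume conservation: h(1−φ) = h₀(1−φ₀) ⇒ h = h₀·(1−φ₀)/(1−φ)
h = 0.06 × (1 − 0.71)/(1 − 0.3575) = 0.06 × 0.4514 = 0.0271 km

0.027 km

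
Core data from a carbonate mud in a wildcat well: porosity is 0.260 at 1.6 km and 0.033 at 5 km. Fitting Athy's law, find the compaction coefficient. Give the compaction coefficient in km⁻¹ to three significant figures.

Athy: φ(Z) = φ₀ e^(−cZ) ⇒ φ₁/φ₂ = e^{c(Z₂−Z₁)} ⇒ c = ln(φ₁/φ₂)/(Z₂−Z₁)
c = ln(0.26/0.033) / (5 − 1.6) = ln(7.879) / 3.4 = 2.0642 / 3.4 = 0.6071 km⁻¹

0.607 km⁻¹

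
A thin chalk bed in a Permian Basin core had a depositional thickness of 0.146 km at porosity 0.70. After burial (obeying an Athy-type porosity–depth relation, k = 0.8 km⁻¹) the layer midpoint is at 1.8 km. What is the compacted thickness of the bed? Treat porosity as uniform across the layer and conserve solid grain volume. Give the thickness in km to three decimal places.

Porosity at 1.8 km: φ = 0.7·exp(−0.8×1.8) = 0.1658
Solid-volume conservation: h(1−φ) = h₀(1−φ₀) ⇒ h = h₀·(1−φ₀)/(1−φ)
h = 0.146 × (1 − 0.7)/(1 − 0.1658) = 0.146 × 0.3596 = 0.0525 km

0.053 km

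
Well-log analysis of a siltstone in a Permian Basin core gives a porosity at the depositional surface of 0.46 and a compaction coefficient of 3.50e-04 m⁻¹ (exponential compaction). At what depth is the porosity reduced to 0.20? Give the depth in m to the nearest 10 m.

2380 m

Working in km (1 km = 1000 m; c in km⁻¹ = c in m⁻¹ × 1000):
Invert Athy's law: z = ln(phi₀/phi) / c
z = ln(0.46/0.2) / 0.35 = ln(2.3) / 0.35 = 0.8329 / 0.35 = 2.380 km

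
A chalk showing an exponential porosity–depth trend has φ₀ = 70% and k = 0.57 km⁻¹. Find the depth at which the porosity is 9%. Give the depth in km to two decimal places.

Invert Athy's law: d = ln(φ₀/φ) / k
d = ln(0.7/0.09) / 0.57 = ln(7.778) / 0.57 = 2.0513 / 0.57 = 3.599 km

3.60 km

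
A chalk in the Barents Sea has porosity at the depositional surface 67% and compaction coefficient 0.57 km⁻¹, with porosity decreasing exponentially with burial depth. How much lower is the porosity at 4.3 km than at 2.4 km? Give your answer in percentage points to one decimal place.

phi(2.4) = 0.67·e^(−0.57×2.4) = 0.1706
phi(4.3) = 0.67·e^(−0.57×4.3) = 0.0578
Δphi = 0.1706 − 0.0578 = 0.1128

11.3 percentage points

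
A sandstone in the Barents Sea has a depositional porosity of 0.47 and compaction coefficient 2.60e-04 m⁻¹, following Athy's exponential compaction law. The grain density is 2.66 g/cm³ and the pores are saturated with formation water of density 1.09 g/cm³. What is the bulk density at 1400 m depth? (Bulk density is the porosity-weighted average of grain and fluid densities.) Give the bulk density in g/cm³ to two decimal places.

Working in km (1 km = 1000 m; k in km⁻¹ = k in m⁻¹ × 1000):
Porosity at depth: phi = 0.47·exp(−0.26×1.4) = 0.47×0.6949 = 0.3266
Bulk density: ρ_b = (1−phi)ρ_g + phi·ρ_f = 0.6734×2.66 + 0.3266×1.09
       = 1.791 + 0.356 = 2.147 g/cm³

2.15 g/cm³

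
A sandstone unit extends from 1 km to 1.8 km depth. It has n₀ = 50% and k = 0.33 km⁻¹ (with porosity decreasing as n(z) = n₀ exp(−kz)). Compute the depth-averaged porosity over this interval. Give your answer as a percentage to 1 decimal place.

⟨n⟩ = (1/(z₂−z₁)) ∫ n₀ e^(−kz) dz = n₀·(e^(−k·z₁) − e^(−k·z₂)) / (k·(z₂−z₁))
e^(−0.33×1) = 0.7189; e^(−0.33×1.8) = 0.5521
⟨n⟩ = 0.5 × (0.7189 − 0.5521) / (0.33 × 0.8) = 0.5 × 0.6319 = 0.3159

31.6%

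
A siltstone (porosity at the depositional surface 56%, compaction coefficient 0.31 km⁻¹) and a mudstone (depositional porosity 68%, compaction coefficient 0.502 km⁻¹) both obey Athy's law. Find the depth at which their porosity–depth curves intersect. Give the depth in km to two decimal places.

1.01 km

Set n₀ₐ e^(−βₐZ) = n₀ᵦ e^(−βᵦZ) ⇒ ln(n₀ₐ/n₀ᵦ) = (βₐ − βᵦ)·Z
Z = ln(0.56/0.68) / (0.31 − 0.502) = -0.1942 / -0.192 = 1.011 km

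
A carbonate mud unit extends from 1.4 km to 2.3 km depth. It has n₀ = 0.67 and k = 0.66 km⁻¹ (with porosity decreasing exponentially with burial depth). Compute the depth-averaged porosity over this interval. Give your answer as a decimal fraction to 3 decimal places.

⟨n⟩ = (1/(Z₂−Z₁)) ∫ n₀ e^(−kZ) dZ = n₀·(e^(−k·Z₁) − e^(−k·Z₂)) / (k·(Z₂−Z₁))
e^(−0.66×1.4) = 0.3969; e^(−0.66×2.3) = 0.2191
⟨n⟩ = 0.67 × (0.3969 − 0.2191) / (0.66 × 0.9) = 0.67 × 0.2993 = 0.2005

0.201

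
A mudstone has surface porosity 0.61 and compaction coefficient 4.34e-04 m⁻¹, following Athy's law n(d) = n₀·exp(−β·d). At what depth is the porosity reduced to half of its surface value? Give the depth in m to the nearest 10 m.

1600 m

Working in km (1 km = 1000 m; β in km⁻¹ = β in m⁻¹ × 1000):
n/n₀ = 1/2 ⇒ exp(−β·d) = 1/2 ⇒ d = ln(2) / β
d = 0.6931 / 0.434 = 1.597 km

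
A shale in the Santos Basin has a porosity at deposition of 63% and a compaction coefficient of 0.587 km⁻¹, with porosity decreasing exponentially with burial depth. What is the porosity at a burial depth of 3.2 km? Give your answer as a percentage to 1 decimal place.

n = n₀·exp(−k·z) = 0.63 × exp(−0.587 × 3.2) = 0.63 × exp(−1.878)
  = 0.63 × 0.1528 = 0.0963

9.6%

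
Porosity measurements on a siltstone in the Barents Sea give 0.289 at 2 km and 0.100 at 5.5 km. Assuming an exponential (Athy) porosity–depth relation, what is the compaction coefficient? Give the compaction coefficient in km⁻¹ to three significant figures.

Athy: phi(z) = phi₀ e^(−cz) ⇒ phi₁/phi₂ = e^{c(z₂−z₁)} ⇒ c = ln(phi₁/phi₂)/(z₂−z₁)
c = ln(0.289/0.1) / (5.5 − 2) = ln(2.89) / 3.5 = 1.0613 / 3.5 = 0.3032 km⁻¹

0.303 km⁻¹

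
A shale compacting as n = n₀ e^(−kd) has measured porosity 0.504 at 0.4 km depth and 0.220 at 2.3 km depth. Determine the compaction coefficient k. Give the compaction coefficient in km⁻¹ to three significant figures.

0.436 km⁻¹

Athy: n(d) = n₀ e^(−kd) ⇒ n₁/n₂ = e^{k(d₂−d₁)} ⇒ k = ln(n₁/n₂)/(d₂−d₁)
k = ln(0.504/0.22) / (2.3 − 0.4) = ln(2.291) / 1.9 = 0.8289 / 1.9 = 0.4363 km⁻¹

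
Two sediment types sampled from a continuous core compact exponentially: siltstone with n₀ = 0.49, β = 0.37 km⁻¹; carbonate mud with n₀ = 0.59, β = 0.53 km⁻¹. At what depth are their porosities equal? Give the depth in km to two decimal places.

Set n₀ₐ e^(−βₐZ) = n₀ᵦ e^(−βᵦZ) ⇒ ln(n₀ₐ/n₀ᵦ) = (βₐ − βᵦ)·Z
Z = ln(0.49/0.59) / (0.37 − 0.53) = -0.1857 / -0.16 = 1.161 km

1.16 km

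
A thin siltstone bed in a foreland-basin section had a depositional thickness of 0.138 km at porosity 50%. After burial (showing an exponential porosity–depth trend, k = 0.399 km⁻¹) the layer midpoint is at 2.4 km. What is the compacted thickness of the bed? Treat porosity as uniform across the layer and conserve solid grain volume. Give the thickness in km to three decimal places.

Porosity at 2.4 km: n = 0.5·exp(−0.399×2.4) = 0.1919
Solid-volume conservation: h(1−n) = h₀(1−n₀) ⇒ h = h₀·(1−n₀)/(1−n)
h = 0.138 × (1 − 0.5)/(1 − 0.1919) = 0.138 × 0.6187 = 0.0854 km

0.085 km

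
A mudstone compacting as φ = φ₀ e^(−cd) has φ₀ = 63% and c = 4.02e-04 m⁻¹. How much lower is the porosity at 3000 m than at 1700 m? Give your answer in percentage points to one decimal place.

Working in km (1 km = 1000 m; c in km⁻¹ = c in m⁻¹ × 1000):
φ(1.7) = 0.63·e^(−0.402×1.7) = 0.3181
φ(3) = 0.63·e^(−0.402×3) = 0.1886
Δφ = 0.3181 − 0.1886 = 0.1295

12.9 percentage points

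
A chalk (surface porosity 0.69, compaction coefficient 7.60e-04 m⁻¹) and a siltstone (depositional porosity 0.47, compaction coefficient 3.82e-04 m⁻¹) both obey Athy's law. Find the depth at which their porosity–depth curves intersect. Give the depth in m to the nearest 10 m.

Working in km (1 km = 1000 m; k in km⁻¹ = k in m⁻¹ × 1000):
Set n₀ₐ e^(−kₐz) = n₀ᵦ e^(−kᵦz) ⇒ ln(n₀ₐ/n₀ᵦ) = (kₐ − kᵦ)·z
z = ln(0.69/0.47) / (0.76 − 0.382) = 0.3840 / 0.378 = 1.016 km

1020 m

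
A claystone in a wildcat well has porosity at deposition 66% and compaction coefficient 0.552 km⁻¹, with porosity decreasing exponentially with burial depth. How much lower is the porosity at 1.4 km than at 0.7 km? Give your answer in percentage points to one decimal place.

φ(0.7) = 0.66·e^(−0.552×0.7) = 0.4485
φ(1.4) = 0.66·e^(−0.552×1.4) = 0.3047
Δφ = 0.4485 − 0.3047 = 0.1437

14.4 percentage points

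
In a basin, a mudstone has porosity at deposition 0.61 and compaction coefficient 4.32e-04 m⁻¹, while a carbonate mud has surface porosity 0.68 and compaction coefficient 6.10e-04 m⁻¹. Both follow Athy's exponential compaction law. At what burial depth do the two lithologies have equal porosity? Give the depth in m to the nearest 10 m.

Working in km (1 km = 1000 m; k in km⁻¹ = k in m⁻¹ × 1000):
Set φ₀ₐ e^(−kₐz) = φ₀ᵦ e^(−kᵦz) ⇒ ln(φ₀ₐ/φ₀ᵦ) = (kₐ − kᵦ)·z
z = ln(0.61/0.68) / (0.432 − 0.61) = -0.1086 / -0.178 = 0.610 km

610 m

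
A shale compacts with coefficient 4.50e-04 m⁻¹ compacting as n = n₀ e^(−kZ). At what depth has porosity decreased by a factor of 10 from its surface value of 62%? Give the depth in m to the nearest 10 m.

5120 m

Working in km (1 km = 1000 m; k in km⁻¹ = k in m⁻¹ × 1000):
n/n₀ = 1/10 ⇒ exp(−k·Z) = 1/10 ⇒ Z = ln(10) / k
Z = 2.3026 / 0.45 = 5.117 km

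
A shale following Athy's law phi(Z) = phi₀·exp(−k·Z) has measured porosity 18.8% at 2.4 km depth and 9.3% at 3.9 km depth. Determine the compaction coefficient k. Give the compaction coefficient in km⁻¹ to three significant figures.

0.469 km⁻¹

Athy: phi(Z) = phi₀ e^(−kZ) ⇒ phi₁/phi₂ = e^{k(Z₂−Z₁)} ⇒ k = ln(phi₁/phi₂)/(Z₂−Z₁)
k = ln(0.188/0.093) / (3.9 − 2.4) = ln(2.022) / 1.5 = 0.7038 / 1.5 = 0.4692 km⁻¹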